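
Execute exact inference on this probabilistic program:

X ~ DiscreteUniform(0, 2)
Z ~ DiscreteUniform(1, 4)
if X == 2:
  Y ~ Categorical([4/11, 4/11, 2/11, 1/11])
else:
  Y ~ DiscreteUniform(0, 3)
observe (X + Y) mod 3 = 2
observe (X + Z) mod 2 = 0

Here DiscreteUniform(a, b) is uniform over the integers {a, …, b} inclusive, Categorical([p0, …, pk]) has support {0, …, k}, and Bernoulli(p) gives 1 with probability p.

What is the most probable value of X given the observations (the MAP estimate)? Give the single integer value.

argmax_v P(X = v | obs) = 2

Enumerate traces; 8 have nonzero weight after conditioning:
  (X=0, Z=2, Y=2) weight 1/48
  (X=0, Z=4, Y=2) weight 1/48
  (X=1, Z=1, Y=1) weight 1/48
  (X=1, Z=3, Y=1) weight 1/48
  (X=2, Z=2, Y=0) weight 1/33
  (X=2, Z=2, Y=3) weight 1/132
  (X=2, Z=4, Y=0) weight 1/33
  (X=2, Z=4, Y=3) weight 1/132
Group by X:
  weight(X=0) = 1/24
  weight(X=1) = 1/24
  weight(X=2) = 5/66
Total weight = 1/24 + 1/24 + 5/66 = 7/44
P(X=0 | obs) = 1/24 / 7/44 = 11/42
P(X=1 | obs) = 1/24 / 7/44 = 11/42
P(X=2 | obs) = 5/66 / 7/44 = 10/21
argmax = 2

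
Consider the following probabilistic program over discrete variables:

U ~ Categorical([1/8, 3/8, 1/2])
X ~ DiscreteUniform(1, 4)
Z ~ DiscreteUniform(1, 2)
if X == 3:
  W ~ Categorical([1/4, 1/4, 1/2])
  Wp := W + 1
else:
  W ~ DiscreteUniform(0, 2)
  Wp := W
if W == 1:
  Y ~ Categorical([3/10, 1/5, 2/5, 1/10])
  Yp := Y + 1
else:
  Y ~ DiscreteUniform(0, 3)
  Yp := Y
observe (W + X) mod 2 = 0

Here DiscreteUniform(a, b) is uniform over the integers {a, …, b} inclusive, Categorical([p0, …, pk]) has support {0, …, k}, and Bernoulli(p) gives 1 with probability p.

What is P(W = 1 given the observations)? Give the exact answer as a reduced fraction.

Enumerate traces; 144 have nonzero weight after conditioning:
  (U=0, X=1, Z=1, W=1, Y=0) weight 1/640
  (U=0, X=1, Z=1, W=1, Y=1) weight 1/960
  (U=0, X=1, Z=1, W=1, Y=2) weight 1/480
  (U=0, X=1, Z=1, W=1, Y=3) weight 1/1920
  (U=0, X=1, Z=2, W=1, Y=0) weight 1/640
  (U=0, X=1, Z=2, W=1, Y=1) weight 1/960
  (U=0, X=1, Z=2, W=1, Y=2) weight 1/480
  (U=0, X=1, Z=2, W=1, Y=3) weight 1/1920
  (U=0, X=2, Z=1, W=0, Y=0) weight 1/768
  (U=0, X=2, Z=1, W=2, Y=0) weight 1/768
  … 134 more
Group by W:
  weight(W=0) = 1/6
  weight(W=1) = 7/48
  weight(W=2) = 1/6
Total weight = 1/6 + 7/48 + 1/6 = 23/48
P(W=0 | obs) = 1/6 / 23/48 = 8/23
P(W=1 | obs) = 7/48 / 23/48 = 7/23
P(W=2 | obs) = 1/6 / 23/48 = 8/23

P(W = 1 | obs) = 7/23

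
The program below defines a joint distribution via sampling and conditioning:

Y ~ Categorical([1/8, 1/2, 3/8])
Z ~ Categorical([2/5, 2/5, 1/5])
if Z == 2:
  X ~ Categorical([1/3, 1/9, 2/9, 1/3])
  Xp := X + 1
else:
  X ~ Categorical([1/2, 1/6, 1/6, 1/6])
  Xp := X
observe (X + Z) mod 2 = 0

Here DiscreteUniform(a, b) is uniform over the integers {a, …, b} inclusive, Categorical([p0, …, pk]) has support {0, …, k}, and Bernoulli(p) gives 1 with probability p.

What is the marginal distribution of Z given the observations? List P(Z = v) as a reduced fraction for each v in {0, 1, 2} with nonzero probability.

P(Z=0) = 12/23, P(Z=1) = 6/23, P(Z=2) = 5/23

Enumerate traces; 18 have nonzero weight after conditioning:
  (Y=0, Z=0, X=0) weight 1/40
  (Y=0, Z=0, X=2) weight 1/120
  (Y=0, Z=1, X=1) weight 1/120
  (Y=0, Z=1, X=3) weight 1/120
  (Y=0, Z=2, X=0) weight 1/120
  (Y=0, Z=2, X=2) weight 1/180
  (Y=1, Z=0, X=0) weight 1/10
  (Y=1, Z=0, X=2) weight 1/30
  … 10 more
Group by Z:
  weight(Z=0) = 4/15
  weight(Z=1) = 2/15
  weight(Z=2) = 1/9
Total weight = 4/15 + 2/15 + 1/9 = 23/45
P(Z=0 | obs) = 4/15 / 23/45 = 12/23
P(Z=1 | obs) = 2/15 / 23/45 = 6/23
P(Z=2 | obs) = 1/9 / 23/45 = 5/23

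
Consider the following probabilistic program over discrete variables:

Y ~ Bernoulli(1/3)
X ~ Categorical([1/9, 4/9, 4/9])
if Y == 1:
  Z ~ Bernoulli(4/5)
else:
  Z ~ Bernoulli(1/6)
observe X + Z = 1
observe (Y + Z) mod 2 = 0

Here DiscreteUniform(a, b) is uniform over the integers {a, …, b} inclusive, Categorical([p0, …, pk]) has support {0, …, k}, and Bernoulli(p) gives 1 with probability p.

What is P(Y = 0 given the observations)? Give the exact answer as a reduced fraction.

Enumerate traces; 2 have nonzero weight after conditioning:
  (Y=0, X=1, Z=0) weight 20/81
  (Y=1, X=0, Z=1) weight 4/135
Group by Y:
  weight(Y=0) = 20/81
  weight(Y=1) = 4/135
Total weight = 20/81 + 4/135 = 112/405
P(Y=0 | obs) = 20/81 / 112/405 = 25/28
P(Y=1 | obs) = 4/135 / 112/405 = 3/28

P(Y = 0 | obs) = 25/28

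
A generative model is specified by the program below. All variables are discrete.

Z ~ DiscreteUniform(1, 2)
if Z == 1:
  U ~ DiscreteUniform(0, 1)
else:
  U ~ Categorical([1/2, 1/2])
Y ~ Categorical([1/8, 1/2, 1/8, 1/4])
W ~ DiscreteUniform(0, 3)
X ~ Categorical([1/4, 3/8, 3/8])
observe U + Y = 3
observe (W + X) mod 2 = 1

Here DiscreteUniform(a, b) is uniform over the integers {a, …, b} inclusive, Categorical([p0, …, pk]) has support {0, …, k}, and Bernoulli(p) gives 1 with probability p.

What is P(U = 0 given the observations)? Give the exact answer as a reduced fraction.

P(U = 0 | obs) = 2/3

Enumerate traces; 24 have nonzero weight after conditioning:
  (Z=1, U=0, Y=3, W=0, X=1) weight 3/512
  (Z=1, U=0, Y=3, W=1, X=0) weight 1/256
  (Z=1, U=0, Y=3, W=1, X=2) weight 3/512
  (Z=1, U=0, Y=3, W=2, X=1) weight 3/512
  (Z=1, U=0, Y=3, W=3, X=0) weight 1/256
  (Z=1, U=0, Y=3, W=3, X=2) weight 3/512
  (Z=1, U=1, Y=2, W=0, X=1) weight 3/1024
  (Z=1, U=1, Y=2, W=1, X=0) weight 1/512
  … 16 more
Group by U:
  weight(U=0) = 1/16
  weight(U=1) = 1/32
Total weight = 1/16 + 1/32 = 3/32
P(U=0 | obs) = 1/16 / 3/32 = 2/3
P(U=1 | obs) = 1/32 / 3/32 = 1/3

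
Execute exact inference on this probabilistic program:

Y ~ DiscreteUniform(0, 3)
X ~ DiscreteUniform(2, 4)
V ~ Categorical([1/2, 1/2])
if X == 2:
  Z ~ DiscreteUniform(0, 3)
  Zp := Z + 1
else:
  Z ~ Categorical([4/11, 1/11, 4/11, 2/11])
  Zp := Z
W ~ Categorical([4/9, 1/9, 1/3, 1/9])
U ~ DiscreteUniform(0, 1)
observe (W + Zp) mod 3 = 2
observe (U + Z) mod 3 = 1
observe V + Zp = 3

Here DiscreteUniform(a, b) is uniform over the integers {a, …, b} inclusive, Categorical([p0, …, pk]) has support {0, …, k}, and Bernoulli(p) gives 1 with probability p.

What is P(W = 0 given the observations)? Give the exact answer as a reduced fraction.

Enumerate traces; 16 have nonzero weight after conditioning:
  (Y=0, X=2, V=1, Z=1, W=0, U=0) weight 1/432
  (Y=0, X=2, V=1, Z=1, W=3, U=0) weight 1/1728
  (Y=0, X=3, V=0, Z=3, W=2, U=1) weight 1/792
  (Y=0, X=4, V=0, Z=3, W=2, U=1) weight 1/792
  (Y=1, X=2, V=1, Z=1, W=0, U=0) weight 1/432
  (Y=1, X=2, V=1, Z=1, W=3, U=0) weight 1/1728
  (Y=1, X=3, V=0, Z=3, W=2, U=1) weight 1/792
  (Y=1, X=4, V=0, Z=3, W=2, U=1) weight 1/792
  … 8 more
Group by W:
  weight(W=0) = 1/108
  weight(W=2) = 1/99
  weight(W=3) = 1/432
Total weight = 1/108 + 1/99 + 1/432 = 103/4752
P(W=0 | obs) = 1/108 / 103/4752 = 44/103
P(W=2 | obs) = 1/99 / 103/4752 = 48/103
P(W=3 | obs) = 1/432 / 103/4752 = 11/103

P(W = 0 | obs) = 44/103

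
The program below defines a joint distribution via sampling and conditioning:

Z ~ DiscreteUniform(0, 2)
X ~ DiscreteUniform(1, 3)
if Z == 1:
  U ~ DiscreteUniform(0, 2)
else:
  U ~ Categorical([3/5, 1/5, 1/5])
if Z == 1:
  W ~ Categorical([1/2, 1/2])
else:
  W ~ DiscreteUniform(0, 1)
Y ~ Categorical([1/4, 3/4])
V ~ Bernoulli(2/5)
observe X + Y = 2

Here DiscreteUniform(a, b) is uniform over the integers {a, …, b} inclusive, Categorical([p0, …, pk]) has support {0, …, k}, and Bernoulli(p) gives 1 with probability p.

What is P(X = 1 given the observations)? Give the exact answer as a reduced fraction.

Enumerate traces; 72 have nonzero weight after conditioning:
  (Z=0, X=1, U=0, W=0, Y=1, V=0) weight 3/200
  (Z=0, X=1, U=0, W=0, Y=1, V=1) weight 1/100
  (Z=0, X=1, U=0, W=1, Y=1, V=0) weight 3/200
  (Z=0, X=1, U=0, W=1, Y=1, V=1) weight 1/100
  (Z=0, X=1, U=1, W=0, Y=1, V=0) weight 1/200
  (Z=0, X=1, U=1, W=0, Y=1, V=1) weight 1/300
  (Z=0, X=1, U=1, W=1, Y=1, V=0) weight 1/200
  (Z=0, X=1, U=1, W=1, Y=1, V=1) weight 1/300
  (Z=0, X=2, U=0, W=0, Y=0, V=0) weight 1/200
  … 63 more
Group by X:
  weight(X=1) = 1/4
  weight(X=2) = 1/12
Total weight = 1/4 + 1/12 = 1/3
P(X=1 | obs) = 1/4 / 1/3 = 3/4
P(X=2 | obs) = 1/12 / 1/3 = 1/4

P(X = 1 | obs) = 3/4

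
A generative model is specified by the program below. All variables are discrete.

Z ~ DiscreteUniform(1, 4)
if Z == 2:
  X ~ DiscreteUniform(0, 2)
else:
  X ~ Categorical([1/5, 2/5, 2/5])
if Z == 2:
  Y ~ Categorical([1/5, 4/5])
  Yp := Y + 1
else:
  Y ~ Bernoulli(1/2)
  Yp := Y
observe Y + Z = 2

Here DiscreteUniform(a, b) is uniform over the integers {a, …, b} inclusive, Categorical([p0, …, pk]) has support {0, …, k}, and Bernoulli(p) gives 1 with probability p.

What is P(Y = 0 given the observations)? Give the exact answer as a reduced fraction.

Enumerate traces; 6 have nonzero weight after conditioning:
  (Z=1, X=0, Y=1) weight 1/40
  (Z=1, X=1, Y=1) weight 1/20
  (Z=1, X=2, Y=1) weight 1/20
  (Z=2, X=0, Y=0) weight 1/60
  (Z=2, X=1, Y=0) weight 1/60
  (Z=2, X=2, Y=0) weight 1/60
Group by Y:
  weight(Y=0) = 1/20
  weight(Y=1) = 1/8
Total weight = 1/20 + 1/8 = 7/40
P(Y=0 | obs) = 1/20 / 7/40 = 2/7
P(Y=1 | obs) = 1/8 / 7/40 = 5/7

P(Y = 0 | obs) = 2/7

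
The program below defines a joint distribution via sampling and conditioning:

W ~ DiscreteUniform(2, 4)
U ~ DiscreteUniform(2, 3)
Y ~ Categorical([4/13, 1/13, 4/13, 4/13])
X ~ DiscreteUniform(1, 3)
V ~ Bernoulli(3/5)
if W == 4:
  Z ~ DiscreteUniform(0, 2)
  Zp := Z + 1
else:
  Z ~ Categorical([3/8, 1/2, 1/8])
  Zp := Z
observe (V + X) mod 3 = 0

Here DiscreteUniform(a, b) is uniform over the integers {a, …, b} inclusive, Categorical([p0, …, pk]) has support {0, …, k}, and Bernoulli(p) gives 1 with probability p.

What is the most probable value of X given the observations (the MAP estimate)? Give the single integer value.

argmax_v P(X = v | obs) = 2

Enumerate traces; 144 have nonzero weight after conditioning:
  (W=2, U=2, Y=0, X=2, V=1, Z=0) weight 1/260
  (W=2, U=2, Y=0, X=2, V=1, Z=1) weight 1/195
  (W=2, U=2, Y=0, X=2, V=1, Z=2) weight 1/780
  (W=2, U=2, Y=0, X=3, V=0, Z=0) weight 1/390
  (W=2, U=2, Y=0, X=3, V=0, Z=1) weight 2/585
  (W=2, U=2, Y=0, X=3, V=0, Z=2) weight 1/1170
  (W=2, U=2, Y=1, X=2, V=1, Z=0) weight 1/1040
  (W=2, U=2, Y=1, X=2, V=1, Z=1) weight 1/780
  … 136 more
Group by X:
  weight(X=2) = 1/5
  weight(X=3) = 2/15
Total weight = 1/5 + 2/15 = 1/3
P(X=2 | obs) = 1/5 / 1/3 = 3/5
P(X=3 | obs) = 2/15 / 1/3 = 2/5
argmax = 2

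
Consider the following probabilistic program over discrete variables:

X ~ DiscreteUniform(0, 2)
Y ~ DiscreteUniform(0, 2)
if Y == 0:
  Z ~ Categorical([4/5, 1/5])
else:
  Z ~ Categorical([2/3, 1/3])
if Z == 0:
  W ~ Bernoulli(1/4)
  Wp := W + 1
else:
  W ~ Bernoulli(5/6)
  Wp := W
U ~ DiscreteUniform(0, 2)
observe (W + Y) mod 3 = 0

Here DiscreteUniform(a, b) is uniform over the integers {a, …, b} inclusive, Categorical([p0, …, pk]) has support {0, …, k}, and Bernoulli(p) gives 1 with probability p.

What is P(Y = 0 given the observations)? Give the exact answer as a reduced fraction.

Enumerate traces; 36 have nonzero weight after conditioning:
  (X=0, Y=0, Z=0, W=0, U=0) weight 1/45
  (X=0, Y=0, Z=0, W=0, U=1) weight 1/45
  (X=0, Y=0, Z=0, W=0, U=2) weight 1/45
  (X=0, Y=0, Z=1, W=0, U=0) weight 1/810
  (X=0, Y=0, Z=1, W=0, U=1) weight 1/810
  (X=0, Y=0, Z=1, W=0, U=2) weight 1/810
  (X=0, Y=2, Z=0, W=1, U=0) weight 1/162
  (X=0, Y=2, Z=0, W=1, U=1) weight 1/162
  … 28 more
Group by Y:
  weight(Y=0) = 19/90
  weight(Y=2) = 4/27
Total weight = 19/90 + 4/27 = 97/270
P(Y=0 | obs) = 19/90 / 97/270 = 57/97
P(Y=2 | obs) = 4/27 / 97/270 = 40/97

P(Y = 0 | obs) = 57/97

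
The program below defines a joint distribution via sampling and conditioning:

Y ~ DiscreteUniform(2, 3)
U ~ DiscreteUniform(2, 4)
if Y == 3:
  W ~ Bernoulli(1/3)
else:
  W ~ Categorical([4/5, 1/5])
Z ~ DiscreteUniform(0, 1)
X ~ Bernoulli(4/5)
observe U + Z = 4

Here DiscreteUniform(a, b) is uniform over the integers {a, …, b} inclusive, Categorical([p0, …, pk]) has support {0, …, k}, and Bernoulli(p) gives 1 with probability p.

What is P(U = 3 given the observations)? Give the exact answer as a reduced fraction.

Enumerate traces; 16 have nonzero weight after conditioning:
  (Y=2, U=3, W=0, Z=1, X=0) weight 1/75
  (Y=2, U=3, W=0, Z=1, X=1) weight 4/75
  (Y=2, U=3, W=1, Z=1, X=0) weight 1/300
  (Y=2, U=3, W=1, Z=1, X=1) weight 1/75
  (Y=2, U=4, W=0, Z=0, X=0) weight 1/75
  (Y=2, U=4, W=0, Z=0, X=1) weight 4/75
  (Y=2, U=4, W=1, Z=0, X=0) weight 1/300
  (Y=2, U=4, W=1, Z=0, X=1) weight 1/75
  … 8 more
Group by U:
  weight(U=3) = 1/6
  weight(U=4) = 1/6
Total weight = 1/6 + 1/6 = 1/3
P(U=3 | obs) = 1/6 / 1/3 = 1/2
P(U=4 | obs) = 1/6 / 1/3 = 1/2

P(U = 3 | obs) = 1/2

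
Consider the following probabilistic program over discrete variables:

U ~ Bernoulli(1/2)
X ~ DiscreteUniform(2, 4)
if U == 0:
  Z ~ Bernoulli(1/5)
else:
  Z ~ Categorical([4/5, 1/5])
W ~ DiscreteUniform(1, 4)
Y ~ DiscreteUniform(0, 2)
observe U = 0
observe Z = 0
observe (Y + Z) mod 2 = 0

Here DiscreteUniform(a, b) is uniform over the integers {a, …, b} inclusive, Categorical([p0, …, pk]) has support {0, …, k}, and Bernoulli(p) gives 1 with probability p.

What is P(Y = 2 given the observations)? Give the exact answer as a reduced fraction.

Enumerate traces; 24 have nonzero weight after conditioning:
  (U=0, X=2, Z=0, W=1, Y=0) weight 1/90
  (U=0, X=2, Z=0, W=1, Y=2) weight 1/90
  (U=0, X=2, Z=0, W=2, Y=0) weight 1/90
  (U=0, X=2, Z=0, W=2, Y=2) weight 1/90
  (U=0, X=2, Z=0, W=3, Y=0) weight 1/90
  (U=0, X=2, Z=0, W=3, Y=2) weight 1/90
  (U=0, X=2, Z=0, W=4, Y=0) weight 1/90
  (U=0, X=2, Z=0, W=4, Y=2) weight 1/90
  … 16 more
Group by Y:
  weight(Y=0) = 2/15
  weight(Y=2) = 2/15
Total weight = 2/15 + 2/15 = 4/15
P(Y=0 | obs) = 2/15 / 4/15 = 1/2
P(Y=2 | obs) = 2/15 / 4/15 = 1/2

P(Y = 2 | obs) = 1/2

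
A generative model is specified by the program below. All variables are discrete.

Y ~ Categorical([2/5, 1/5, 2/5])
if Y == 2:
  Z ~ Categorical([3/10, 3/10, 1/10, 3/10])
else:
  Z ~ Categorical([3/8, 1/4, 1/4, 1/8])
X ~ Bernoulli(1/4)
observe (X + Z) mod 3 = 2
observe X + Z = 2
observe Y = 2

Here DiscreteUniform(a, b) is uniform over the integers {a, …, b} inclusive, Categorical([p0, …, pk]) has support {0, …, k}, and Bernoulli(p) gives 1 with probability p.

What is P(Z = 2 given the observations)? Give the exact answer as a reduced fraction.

Enumerate traces; 2 have nonzero weight after conditioning:
  (Y=2, Z=1, X=1) weight 3/100
  (Y=2, Z=2, X=0) weight 3/100
Group by Z:
  weight(Z=1) = 3/100
  weight(Z=2) = 3/100
Total weight = 3/100 + 3/100 = 3/50
P(Z=1 | obs) = 3/100 / 3/50 = 1/2
P(Z=2 | obs) = 3/100 / 3/50 = 1/2

P(Z = 2 | obs) = 1/2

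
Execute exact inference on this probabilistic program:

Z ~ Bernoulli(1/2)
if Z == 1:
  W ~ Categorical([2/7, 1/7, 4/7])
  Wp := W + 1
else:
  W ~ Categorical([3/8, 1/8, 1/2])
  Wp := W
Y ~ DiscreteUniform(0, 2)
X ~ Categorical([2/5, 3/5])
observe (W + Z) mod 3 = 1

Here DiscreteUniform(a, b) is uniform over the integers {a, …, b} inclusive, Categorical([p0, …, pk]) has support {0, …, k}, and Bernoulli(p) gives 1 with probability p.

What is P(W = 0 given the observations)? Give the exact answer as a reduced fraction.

Enumerate traces; 12 have nonzero weight after conditioning:
  (Z=0, W=1, Y=0, X=0) weight 1/120
  (Z=0, W=1, Y=0, X=1) weight 1/80
  (Z=0, W=1, Y=1, X=0) weight 1/120
  (Z=0, W=1, Y=1, X=1) weight 1/80
  (Z=0, W=1, Y=2, X=0) weight 1/120
  (Z=0, W=1, Y=2, X=1) weight 1/80
  (Z=1, W=0, Y=0, X=0) weight 2/105
  (Z=1, W=0, Y=0, X=1) weight 1/35
  … 4 more
Group by W:
  weight(W=0) = 1/7
  weight(W=1) = 1/16
Total weight = 1/7 + 1/16 = 23/112
P(W=0 | obs) = 1/7 / 23/112 = 16/23
P(W=1 | obs) = 1/16 / 23/112 = 7/23

P(W = 0 | obs) = 16/23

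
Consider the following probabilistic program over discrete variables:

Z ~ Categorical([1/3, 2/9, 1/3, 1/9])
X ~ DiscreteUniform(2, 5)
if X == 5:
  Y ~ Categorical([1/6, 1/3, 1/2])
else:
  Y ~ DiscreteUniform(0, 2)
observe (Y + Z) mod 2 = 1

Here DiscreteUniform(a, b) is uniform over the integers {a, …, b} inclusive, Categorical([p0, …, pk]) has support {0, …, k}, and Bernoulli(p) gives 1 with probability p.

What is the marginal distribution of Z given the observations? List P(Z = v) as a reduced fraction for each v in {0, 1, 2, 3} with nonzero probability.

Enumerate traces; 24 have nonzero weight after conditioning:
  (Z=0, X=2, Y=1) weight 1/36
  (Z=0, X=3, Y=1) weight 1/36
  (Z=0, X=4, Y=1) weight 1/36
  (Z=0, X=5, Y=1) weight 1/36
  (Z=1, X=2, Y=0) weight 1/54
  (Z=1, X=2, Y=2) weight 1/54
  (Z=1, X=3, Y=0) weight 1/54
  (Z=1, X=3, Y=2) weight 1/54
  (Z=2, X=2, Y=1) weight 1/36
  (Z=3, X=2, Y=0) weight 1/108
  … 14 more
Group by Z:
  weight(Z=0) = 1/9
  weight(Z=1) = 4/27
  weight(Z=2) = 1/9
  weight(Z=3) = 2/27
Total weight = 1/9 + 4/27 + 1/9 + 2/27 = 4/9
P(Z=0 | obs) = 1/9 / 4/9 = 1/4
P(Z=1 | obs) = 4/27 / 4/9 = 1/3
P(Z=2 | obs) = 1/9 / 4/9 = 1/4
P(Z=3 | obs) = 2/27 / 4/9 = 1/6

P(Z=0) = 1/4, P(Z=1) = 1/3, P(Z=2) = 1/4, P(Z=3) = 1/6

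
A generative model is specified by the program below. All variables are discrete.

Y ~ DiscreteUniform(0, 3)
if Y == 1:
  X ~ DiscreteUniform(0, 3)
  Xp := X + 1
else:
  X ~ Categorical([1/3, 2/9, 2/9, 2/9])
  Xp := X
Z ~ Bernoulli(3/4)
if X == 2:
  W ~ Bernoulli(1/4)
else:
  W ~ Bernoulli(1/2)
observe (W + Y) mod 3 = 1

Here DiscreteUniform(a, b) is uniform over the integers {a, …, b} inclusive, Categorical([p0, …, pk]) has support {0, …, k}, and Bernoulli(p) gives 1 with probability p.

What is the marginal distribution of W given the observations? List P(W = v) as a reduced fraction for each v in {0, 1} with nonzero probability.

Enumerate traces; 24 have nonzero weight after conditioning:
  (Y=0, X=0, Z=0, W=1) weight 1/96
  (Y=0, X=0, Z=1, W=1) weight 1/32
  (Y=0, X=1, Z=0, W=1) weight 1/144
  (Y=0, X=1, Z=1, W=1) weight 1/48
  (Y=0, X=2, Z=0, W=1) weight 1/288
  (Y=0, X=2, Z=1, W=1) weight 1/96
  (Y=0, X=3, Z=0, W=1) weight 1/144
  (Y=0, X=3, Z=1, W=1) weight 1/48
  (Y=1, X=0, Z=0, W=0) weight 1/128
  … 15 more
Group by W:
  weight(W=0) = 9/64
  weight(W=1) = 2/9
Total weight = 9/64 + 2/9 = 209/576
P(W=0 | obs) = 9/64 / 209/576 = 81/209
P(W=1 | obs) = 2/9 / 209/576 = 128/209

P(W=0) = 81/209, P(W=1) = 128/209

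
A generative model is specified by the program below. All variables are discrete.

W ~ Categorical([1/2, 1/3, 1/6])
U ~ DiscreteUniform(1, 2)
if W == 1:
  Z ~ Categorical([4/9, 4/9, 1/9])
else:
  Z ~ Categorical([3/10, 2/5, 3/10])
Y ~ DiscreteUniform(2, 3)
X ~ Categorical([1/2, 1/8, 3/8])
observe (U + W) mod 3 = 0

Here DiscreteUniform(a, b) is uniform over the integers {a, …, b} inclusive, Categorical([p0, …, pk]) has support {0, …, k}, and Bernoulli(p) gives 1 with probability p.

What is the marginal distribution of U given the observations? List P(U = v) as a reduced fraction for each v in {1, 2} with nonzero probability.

P(U=1) = 1/3, P(U=2) = 2/3

Enumerate traces; 36 have nonzero weight after conditioning:
  (W=1, U=2, Z=0, Y=2, X=0) weight 1/54
  (W=1, U=2, Z=0, Y=2, X=1) weight 1/216
  (W=1, U=2, Z=0, Y=2, X=2) weight 1/72
  (W=1, U=2, Z=0, Y=3, X=0) weight 1/54
  (W=1, U=2, Z=0, Y=3, X=1) weight 1/216
  (W=1, U=2, Z=0, Y=3, X=2) weight 1/72
  (W=1, U=2, Z=1, Y=2, X=0) weight 1/54
  (W=1, U=2, Z=1, Y=2, X=1) weight 1/216
  (W=2, U=1, Z=0, Y=2, X=0) weight 1/160
  … 27 more
Group by U:
  weight(U=1) = 1/12
  weight(U=2) = 1/6
Total weight = 1/12 + 1/6 = 1/4
P(U=1 | obs) = 1/12 / 1/4 = 1/3
P(U=2 | obs) = 1/6 / 1/4 = 2/3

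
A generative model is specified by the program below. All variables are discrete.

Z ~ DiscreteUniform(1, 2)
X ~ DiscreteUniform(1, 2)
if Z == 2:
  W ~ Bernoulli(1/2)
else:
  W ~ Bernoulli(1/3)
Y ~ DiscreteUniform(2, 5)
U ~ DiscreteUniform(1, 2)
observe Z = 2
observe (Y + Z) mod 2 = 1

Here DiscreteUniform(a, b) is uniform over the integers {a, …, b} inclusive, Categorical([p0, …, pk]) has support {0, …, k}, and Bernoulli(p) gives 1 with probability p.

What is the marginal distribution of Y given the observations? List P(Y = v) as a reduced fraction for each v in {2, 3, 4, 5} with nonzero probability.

P(Y=3) = 1/2, P(Y=5) = 1/2

Enumerate traces; 16 have nonzero weight after conditioning:
  (Z=2, X=1, W=0, Y=3, U=1) weight 1/64
  (Z=2, X=1, W=0, Y=3, U=2) weight 1/64
  (Z=2, X=1, W=0, Y=5, U=1) weight 1/64
  (Z=2, X=1, W=0, Y=5, U=2) weight 1/64
  (Z=2, X=1, W=1, Y=3, U=1) weight 1/64
  (Z=2, X=1, W=1, Y=3, U=2) weight 1/64
  (Z=2, X=1, W=1, Y=5, U=1) weight 1/64
  (Z=2, X=1, W=1, Y=5, U=2) weight 1/64
  … 8 more
Group by Y:
  weight(Y=3) = 1/8
  weight(Y=5) = 1/8
Total weight = 1/8 + 1/8 = 1/4
P(Y=3 | obs) = 1/8 / 1/4 = 1/2
P(Y=5 | obs) = 1/8 / 1/4 = 1/2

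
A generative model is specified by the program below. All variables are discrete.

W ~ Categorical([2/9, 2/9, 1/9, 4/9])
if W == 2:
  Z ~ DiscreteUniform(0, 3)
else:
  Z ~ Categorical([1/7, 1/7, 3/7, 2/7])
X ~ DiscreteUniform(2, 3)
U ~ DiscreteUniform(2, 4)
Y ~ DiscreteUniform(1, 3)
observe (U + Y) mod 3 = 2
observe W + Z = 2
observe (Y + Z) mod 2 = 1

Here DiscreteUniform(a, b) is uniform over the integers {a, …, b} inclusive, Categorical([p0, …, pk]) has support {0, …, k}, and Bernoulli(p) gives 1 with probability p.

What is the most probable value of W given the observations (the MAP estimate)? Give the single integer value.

Enumerate traces; 10 have nonzero weight after conditioning:
  (W=0, Z=2, X=2, U=2, Y=3) weight 1/189
  (W=0, Z=2, X=2, U=4, Y=1) weight 1/189
  (W=0, Z=2, X=3, U=2, Y=3) weight 1/189
  (W=0, Z=2, X=3, U=4, Y=1) weight 1/189
  (W=1, Z=1, X=2, U=3, Y=2) weight 1/567
  (W=1, Z=1, X=3, U=3, Y=2) weight 1/567
  (W=2, Z=0, X=2, U=2, Y=3) weight 1/648
  (W=2, Z=0, X=2, U=4, Y=1) weight 1/648
  … 2 more
Group by W:
  weight(W=0) = 4/189
  weight(W=1) = 2/567
  weight(W=2) = 1/162
Total weight = 4/189 + 2/567 + 1/162 = 5/162
P(W=0 | obs) = 4/189 / 5/162 = 24/35
P(W=1 | obs) = 2/567 / 5/162 = 4/35
P(W=2 | obs) = 1/162 / 5/162 = 1/5
argmax = 0

argmax_v P(W = v | obs) = 0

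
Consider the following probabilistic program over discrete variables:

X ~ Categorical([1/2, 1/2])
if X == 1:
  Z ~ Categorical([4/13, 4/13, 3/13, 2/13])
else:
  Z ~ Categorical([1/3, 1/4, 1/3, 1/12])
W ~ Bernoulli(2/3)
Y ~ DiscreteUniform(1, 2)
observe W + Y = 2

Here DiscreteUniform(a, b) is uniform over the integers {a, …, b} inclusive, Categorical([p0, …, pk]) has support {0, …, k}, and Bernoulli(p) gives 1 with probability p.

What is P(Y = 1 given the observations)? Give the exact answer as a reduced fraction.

Enumerate traces; 16 have nonzero weight after conditioning:
  (X=0, Z=0, W=0, Y=2) weight 1/36
  (X=0, Z=0, W=1, Y=1) weight 1/18
  (X=0, Z=1, W=0, Y=2) weight 1/48
  (X=0, Z=1, W=1, Y=1) weight 1/24
  (X=0, Z=2, W=0, Y=2) weight 1/36
  (X=0, Z=2, W=1, Y=1) weight 1/18
  (X=0, Z=3, W=0, Y=2) weight 1/144
  (X=0, Z=3, W=1, Y=1) weight 1/72
  … 8 more
Group by Y:
  weight(Y=1) = 1/3
  weight(Y=2) = 1/6
Total weight = 1/3 + 1/6 = 1/2
P(Y=1 | obs) = 1/3 / 1/2 = 2/3
P(Y=2 | obs) = 1/6 / 1/2 = 1/3

P(Y = 1 | obs) = 2/3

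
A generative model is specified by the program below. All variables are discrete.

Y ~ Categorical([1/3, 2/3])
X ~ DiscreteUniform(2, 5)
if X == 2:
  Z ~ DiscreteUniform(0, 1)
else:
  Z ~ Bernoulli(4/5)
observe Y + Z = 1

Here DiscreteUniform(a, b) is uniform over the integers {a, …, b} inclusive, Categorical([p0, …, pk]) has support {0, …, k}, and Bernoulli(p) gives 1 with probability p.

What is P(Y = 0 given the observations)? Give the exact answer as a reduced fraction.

Enumerate traces; 8 have nonzero weight after conditioning:
  (Y=0, X=2, Z=1) weight 1/24
  (Y=0, X=3, Z=1) weight 1/15
  (Y=0, X=4, Z=1) weight 1/15
  (Y=0, X=5, Z=1) weight 1/15
  (Y=1, X=2, Z=0) weight 1/12
  (Y=1, X=3, Z=0) weight 1/30
  (Y=1, X=4, Z=0) weight 1/30
  (Y=1, X=5, Z=0) weight 1/30
Group by Y:
  weight(Y=0) = 29/120
  weight(Y=1) = 11/60
Total weight = 29/120 + 11/60 = 17/40
P(Y=0 | obs) = 29/120 / 17/40 = 29/51
P(Y=1 | obs) = 11/60 / 17/40 = 22/51

P(Y = 0 | obs) = 29/51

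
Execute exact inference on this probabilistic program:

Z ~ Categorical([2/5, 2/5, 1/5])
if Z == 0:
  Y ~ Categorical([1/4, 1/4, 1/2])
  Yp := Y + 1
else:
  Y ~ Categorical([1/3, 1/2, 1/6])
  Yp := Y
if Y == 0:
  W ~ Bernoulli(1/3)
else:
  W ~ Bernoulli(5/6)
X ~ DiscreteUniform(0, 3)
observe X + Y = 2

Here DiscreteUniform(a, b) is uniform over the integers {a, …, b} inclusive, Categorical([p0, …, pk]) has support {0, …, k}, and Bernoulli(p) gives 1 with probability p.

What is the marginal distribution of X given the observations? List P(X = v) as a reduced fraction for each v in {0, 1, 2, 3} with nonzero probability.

Enumerate traces; 18 have nonzero weight after conditioning:
  (Z=0, Y=0, W=0, X=2) weight 1/60
  (Z=0, Y=0, W=1, X=2) weight 1/120
  (Z=0, Y=1, W=0, X=1) weight 1/240
  (Z=0, Y=1, W=1, X=1) weight 1/48
  (Z=0, Y=2, W=0, X=0) weight 1/120
  (Z=0, Y=2, W=1, X=0) weight 1/24
  (Z=1, Y=0, W=0, X=2) weight 1/45
  (Z=1, Y=0, W=1, X=2) weight 1/90
  … 10 more
Group by X:
  weight(X=0) = 3/40
  weight(X=1) = 1/10
  weight(X=2) = 3/40
Total weight = 3/40 + 1/10 + 3/40 = 1/4
P(X=0 | obs) = 3/40 / 1/4 = 3/10
P(X=1 | obs) = 1/10 / 1/4 = 2/5
P(X=2 | obs) = 3/40 / 1/4 = 3/10

P(X=0) = 3/10, P(X=1) = 2/5, P(X=2) = 3/10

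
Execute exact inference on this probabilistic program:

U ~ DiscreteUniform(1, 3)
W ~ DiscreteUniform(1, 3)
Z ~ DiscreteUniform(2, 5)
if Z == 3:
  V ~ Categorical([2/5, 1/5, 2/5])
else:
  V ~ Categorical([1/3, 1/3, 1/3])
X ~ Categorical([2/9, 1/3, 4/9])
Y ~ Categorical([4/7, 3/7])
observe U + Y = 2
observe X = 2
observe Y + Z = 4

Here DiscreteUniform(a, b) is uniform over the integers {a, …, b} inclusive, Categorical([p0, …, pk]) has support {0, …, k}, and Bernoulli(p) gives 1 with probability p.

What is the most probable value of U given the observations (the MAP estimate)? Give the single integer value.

Enumerate traces; 18 have nonzero weight after conditioning:
  (U=1, W=1, Z=3, V=0, X=2, Y=1) weight 2/945
  (U=1, W=1, Z=3, V=1, X=2, Y=1) weight 1/945
  (U=1, W=1, Z=3, V=2, X=2, Y=1) weight 2/945
  (U=1, W=2, Z=3, V=0, X=2, Y=1) weight 2/945
  (U=1, W=2, Z=3, V=1, X=2, Y=1) weight 1/945
  (U=1, W=2, Z=3, V=2, X=2, Y=1) weight 2/945
  (U=1, W=3, Z=3, V=0, X=2, Y=1) weight 2/945
  (U=1, W=3, Z=3, V=1, X=2, Y=1) weight 1/945
  (U=2, W=1, Z=4, V=0, X=2, Y=0) weight 4/1701
  … 9 more
Group by U:
  weight(U=1) = 1/63
  weight(U=2) = 4/189
Total weight = 1/63 + 4/189 = 1/27
P(U=1 | obs) = 1/63 / 1/27 = 3/7
P(U=2 | obs) = 4/189 / 1/27 = 4/7
argmax = 2

argmax_v P(U = v | obs) = 2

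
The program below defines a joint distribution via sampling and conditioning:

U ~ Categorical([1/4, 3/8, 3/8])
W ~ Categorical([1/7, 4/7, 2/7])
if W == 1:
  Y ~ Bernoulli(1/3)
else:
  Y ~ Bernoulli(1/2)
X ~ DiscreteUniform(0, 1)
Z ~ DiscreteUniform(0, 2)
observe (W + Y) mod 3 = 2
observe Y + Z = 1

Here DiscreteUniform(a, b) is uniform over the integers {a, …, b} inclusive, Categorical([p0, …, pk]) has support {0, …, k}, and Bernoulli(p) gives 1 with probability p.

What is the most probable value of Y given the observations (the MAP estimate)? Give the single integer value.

Enumerate traces; 12 have nonzero weight after conditioning:
  (U=0, W=1, Y=1, X=0, Z=0) weight 1/126
  (U=0, W=1, Y=1, X=1, Z=0) weight 1/126
  (U=0, W=2, Y=0, X=0, Z=1) weight 1/168
  (U=0, W=2, Y=0, X=1, Z=1) weight 1/168
  (U=1, W=1, Y=1, X=0, Z=0) weight 1/84
  (U=1, W=1, Y=1, X=1, Z=0) weight 1/84
  (U=1, W=2, Y=0, X=0, Z=1) weight 1/112
  (U=1, W=2, Y=0, X=1, Z=1) weight 1/112
  … 4 more
Group by Y:
  weight(Y=0) = 1/21
  weight(Y=1) = 4/63
Total weight = 1/21 + 4/63 = 1/9
P(Y=0 | obs) = 1/21 / 1/9 = 3/7
P(Y=1 | obs) = 4/63 / 1/9 = 4/7
argmax = 1

argmax_v P(Y = v | obs) = 1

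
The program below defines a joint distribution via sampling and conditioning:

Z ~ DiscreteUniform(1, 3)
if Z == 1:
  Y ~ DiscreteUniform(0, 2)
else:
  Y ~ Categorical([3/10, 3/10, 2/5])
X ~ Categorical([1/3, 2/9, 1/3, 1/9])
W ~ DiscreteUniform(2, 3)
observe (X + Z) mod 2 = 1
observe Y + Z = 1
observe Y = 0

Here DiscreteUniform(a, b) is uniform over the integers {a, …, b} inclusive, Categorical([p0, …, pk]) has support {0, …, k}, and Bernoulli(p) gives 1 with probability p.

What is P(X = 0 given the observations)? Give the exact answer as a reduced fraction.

P(X = 0 | obs) = 1/2

Enumerate traces; 4 have nonzero weight after conditioning:
  (Z=1, Y=0, X=0, W=2) weight 1/54
  (Z=1, Y=0, X=0, W=3) weight 1/54
  (Z=1, Y=0, X=2, W=2) weight 1/54
  (Z=1, Y=0, X=2, W=3) weight 1/54
Group by X:
  weight(X=0) = 1/27
  weight(X=2) = 1/27
Total weight = 1/27 + 1/27 = 2/27
P(X=0 | obs) = 1/27 / 2/27 = 1/2
P(X=2 | obs) = 1/27 / 2/27 = 1/2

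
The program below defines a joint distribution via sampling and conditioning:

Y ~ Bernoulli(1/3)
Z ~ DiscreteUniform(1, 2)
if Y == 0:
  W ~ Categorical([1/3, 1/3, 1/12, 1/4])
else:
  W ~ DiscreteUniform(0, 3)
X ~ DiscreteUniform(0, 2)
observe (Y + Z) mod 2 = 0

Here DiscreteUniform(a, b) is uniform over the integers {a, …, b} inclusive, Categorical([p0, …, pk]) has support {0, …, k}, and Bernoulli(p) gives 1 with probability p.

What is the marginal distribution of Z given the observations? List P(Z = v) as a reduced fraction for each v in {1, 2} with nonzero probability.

P(Z=1) = 1/3, P(Z=2) = 2/3

Enumerate traces; 24 have nonzero weight after conditioning:
  (Y=0, Z=2, W=0, X=0) weight 1/27
  (Y=0, Z=2, W=0, X=1) weight 1/27
  (Y=0, Z=2, W=0, X=2) weight 1/27
  (Y=0, Z=2, W=1, X=0) weight 1/27
  (Y=0, Z=2, W=1, X=1) weight 1/27
  (Y=0, Z=2, W=1, X=2) weight 1/27
  (Y=0, Z=2, W=2, X=0) weight 1/108
  (Y=0, Z=2, W=2, X=1) weight 1/108
  (Y=1, Z=1, W=0, X=0) weight 1/72
  … 15 more
Group by Z:
  weight(Z=1) = 1/6
  weight(Z=2) = 1/3
Total weight = 1/6 + 1/3 = 1/2
P(Z=1 | obs) = 1/6 / 1/2 = 1/3
P(Z=2 | obs) = 1/3 / 1/2 = 2/3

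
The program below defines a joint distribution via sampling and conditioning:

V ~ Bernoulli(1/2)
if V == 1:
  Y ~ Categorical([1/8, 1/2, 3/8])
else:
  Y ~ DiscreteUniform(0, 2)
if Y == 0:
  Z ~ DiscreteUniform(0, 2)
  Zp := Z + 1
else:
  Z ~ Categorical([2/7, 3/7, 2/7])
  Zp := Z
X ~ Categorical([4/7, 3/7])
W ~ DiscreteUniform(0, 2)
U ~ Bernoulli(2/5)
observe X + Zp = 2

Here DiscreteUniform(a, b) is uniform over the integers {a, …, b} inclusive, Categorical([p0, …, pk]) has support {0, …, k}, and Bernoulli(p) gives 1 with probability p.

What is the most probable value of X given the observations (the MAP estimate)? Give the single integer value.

argmax_v P(X = v | obs) = 1

Enumerate traces; 72 have nonzero weight after conditioning:
  (V=0, Y=0, Z=0, X=1, W=0, U=0) weight 1/210
  (V=0, Y=0, Z=0, X=1, W=0, U=1) weight 1/315
  (V=0, Y=0, Z=0, X=1, W=1, U=0) weight 1/210
  (V=0, Y=0, Z=0, X=1, W=1, U=1) weight 1/315
  (V=0, Y=0, Z=0, X=1, W=2, U=0) weight 1/210
  (V=0, Y=0, Z=0, X=1, W=2, U=1) weight 1/315
  (V=0, Y=0, Z=1, X=0, W=0, U=0) weight 2/315
  (V=0, Y=0, Z=1, X=0, W=0, U=1) weight 4/945
  … 64 more
Group by X:
  weight(X=0) = 299/1764
  weight(X=1) = 205/1176
Total weight = 299/1764 + 205/1176 = 1213/3528
P(X=0 | obs) = 299/1764 / 1213/3528 = 598/1213
P(X=1 | obs) = 205/1176 / 1213/3528 = 615/1213
argmax = 1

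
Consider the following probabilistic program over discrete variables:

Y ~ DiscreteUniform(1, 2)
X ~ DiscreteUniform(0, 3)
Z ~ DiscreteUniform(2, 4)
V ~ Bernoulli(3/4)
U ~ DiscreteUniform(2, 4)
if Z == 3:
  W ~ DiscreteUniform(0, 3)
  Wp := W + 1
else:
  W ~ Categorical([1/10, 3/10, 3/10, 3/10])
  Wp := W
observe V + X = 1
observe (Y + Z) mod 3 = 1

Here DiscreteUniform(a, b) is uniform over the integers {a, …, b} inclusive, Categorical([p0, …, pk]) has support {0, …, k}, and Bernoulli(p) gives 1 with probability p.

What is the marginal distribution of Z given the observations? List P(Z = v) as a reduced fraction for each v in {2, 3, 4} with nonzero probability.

Enumerate traces; 48 have nonzero weight after conditioning:
  (Y=1, X=0, Z=3, V=1, U=2, W=0) weight 1/384
  (Y=1, X=0, Z=3, V=1, U=2, W=1) weight 1/384
  (Y=1, X=0, Z=3, V=1, U=2, W=2) weight 1/384
  (Y=1, X=0, Z=3, V=1, U=2, W=3) weight 1/384
  (Y=1, X=0, Z=3, V=1, U=3, W=0) weight 1/384
  (Y=1, X=0, Z=3, V=1, U=3, W=1) weight 1/384
  (Y=1, X=0, Z=3, V=1, U=3, W=2) weight 1/384
  (Y=1, X=0, Z=3, V=1, U=3, W=3) weight 1/384
  (Y=2, X=0, Z=2, V=1, U=2, W=0) weight 1/960
  … 39 more
Group by Z:
  weight(Z=2) = 1/24
  weight(Z=3) = 1/24
Total weight = 1/24 + 1/24 = 1/12
P(Z=2 | obs) = 1/24 / 1/12 = 1/2
P(Z=3 | obs) = 1/24 / 1/12 = 1/2

P(Z=2) = 1/2, P(Z=3) = 1/2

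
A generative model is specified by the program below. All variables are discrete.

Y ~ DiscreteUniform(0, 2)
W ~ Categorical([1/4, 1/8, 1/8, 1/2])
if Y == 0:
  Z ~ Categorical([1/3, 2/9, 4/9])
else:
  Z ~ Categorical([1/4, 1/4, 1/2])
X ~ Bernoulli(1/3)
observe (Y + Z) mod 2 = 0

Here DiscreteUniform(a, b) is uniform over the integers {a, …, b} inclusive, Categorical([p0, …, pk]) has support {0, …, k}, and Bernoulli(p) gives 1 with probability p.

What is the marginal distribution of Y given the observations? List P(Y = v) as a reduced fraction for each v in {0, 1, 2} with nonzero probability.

Enumerate traces; 40 have nonzero weight after conditioning:
  (Y=0, W=0, Z=0, X=0) weight 1/54
  (Y=0, W=0, Z=0, X=1) weight 1/108
  (Y=0, W=0, Z=2, X=0) weight 2/81
  (Y=0, W=0, Z=2, X=1) weight 1/81
  (Y=0, W=1, Z=0, X=0) weight 1/108
  (Y=0, W=1, Z=0, X=1) weight 1/216
  (Y=0, W=1, Z=2, X=0) weight 1/81
  (Y=0, W=1, Z=2, X=1) weight 1/162
  (Y=1, W=0, Z=1, X=0) weight 1/72
  (Y=2, W=0, Z=0, X=0) weight 1/72
  … 30 more
Group by Y:
  weight(Y=0) = 7/27
  weight(Y=1) = 1/12
  weight(Y=2) = 1/4
Total weight = 7/27 + 1/12 + 1/4 = 16/27
P(Y=0 | obs) = 7/27 / 16/27 = 7/16
P(Y=1 | obs) = 1/12 / 16/27 = 9/64
P(Y=2 | obs) = 1/4 / 16/27 = 27/64

P(Y=0) = 7/16, P(Y=1) = 9/64, P(Y=2) = 27/64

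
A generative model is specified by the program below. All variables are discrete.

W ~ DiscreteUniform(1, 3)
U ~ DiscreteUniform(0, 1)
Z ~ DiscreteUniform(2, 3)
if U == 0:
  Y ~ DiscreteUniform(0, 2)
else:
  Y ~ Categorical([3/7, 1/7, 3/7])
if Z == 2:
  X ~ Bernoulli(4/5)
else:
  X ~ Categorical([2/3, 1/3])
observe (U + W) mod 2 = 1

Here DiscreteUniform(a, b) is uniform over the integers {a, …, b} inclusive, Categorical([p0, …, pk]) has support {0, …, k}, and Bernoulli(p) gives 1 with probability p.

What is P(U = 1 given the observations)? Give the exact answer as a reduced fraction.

P(U = 1 | obs) = 1/3

Enumerate traces; 36 have nonzero weight after conditioning:
  (W=1, U=0, Z=2, Y=0, X=0) weight 1/180
  (W=1, U=0, Z=2, Y=0, X=1) weight 1/45
  (W=1, U=0, Z=2, Y=1, X=0) weight 1/180
  (W=1, U=0, Z=2, Y=1, X=1) weight 1/45
  (W=1, U=0, Z=2, Y=2, X=0) weight 1/180
  (W=1, U=0, Z=2, Y=2, X=1) weight 1/45
  (W=1, U=0, Z=3, Y=0, X=0) weight 1/54
  (W=1, U=0, Z=3, Y=0, X=1) weight 1/108
  (W=2, U=1, Z=2, Y=0, X=0) weight 1/140
  … 27 more
Group by U:
  weight(U=0) = 1/3
  weight(U=1) = 1/6
Total weight = 1/3 + 1/6 = 1/2
P(U=0 | obs) = 1/3 / 1/2 = 2/3
P(U=1 | obs) = 1/6 / 1/2 = 1/3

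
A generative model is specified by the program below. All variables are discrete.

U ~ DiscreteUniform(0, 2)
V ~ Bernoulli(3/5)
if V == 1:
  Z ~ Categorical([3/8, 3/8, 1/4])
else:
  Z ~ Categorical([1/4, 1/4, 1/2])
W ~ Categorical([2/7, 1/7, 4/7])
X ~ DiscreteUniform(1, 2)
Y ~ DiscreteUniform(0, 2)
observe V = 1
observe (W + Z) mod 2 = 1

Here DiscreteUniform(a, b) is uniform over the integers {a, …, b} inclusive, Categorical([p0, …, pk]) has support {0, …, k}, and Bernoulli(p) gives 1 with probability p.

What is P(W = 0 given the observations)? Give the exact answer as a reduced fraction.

P(W = 0 | obs) = 6/23

Enumerate traces; 72 have nonzero weight after conditioning:
  (U=0, V=1, Z=0, W=1, X=1, Y=0) weight 1/560
  (U=0, V=1, Z=0, W=1, X=1, Y=1) weight 1/560
  (U=0, V=1, Z=0, W=1, X=1, Y=2) weight 1/560
  (U=0, V=1, Z=0, W=1, X=2, Y=0) weight 1/560
  (U=0, V=1, Z=0, W=1, X=2, Y=1) weight 1/560
  (U=0, V=1, Z=0, W=1, X=2, Y=2) weight 1/560
  (U=0, V=1, Z=1, W=0, X=1, Y=0) weight 1/280
  (U=0, V=1, Z=1, W=0, X=1, Y=1) weight 1/280
  (U=0, V=1, Z=1, W=2, X=1, Y=0) weight 1/140
  … 63 more
Group by W:
  weight(W=0) = 9/140
  weight(W=1) = 3/56
  weight(W=2) = 9/70
Total weight = 9/140 + 3/56 + 9/70 = 69/280
P(W=0 | obs) = 9/140 / 69/280 = 6/23
P(W=1 | obs) = 3/56 / 69/280 = 5/23
P(W=2 | obs) = 9/70 / 69/280 = 12/23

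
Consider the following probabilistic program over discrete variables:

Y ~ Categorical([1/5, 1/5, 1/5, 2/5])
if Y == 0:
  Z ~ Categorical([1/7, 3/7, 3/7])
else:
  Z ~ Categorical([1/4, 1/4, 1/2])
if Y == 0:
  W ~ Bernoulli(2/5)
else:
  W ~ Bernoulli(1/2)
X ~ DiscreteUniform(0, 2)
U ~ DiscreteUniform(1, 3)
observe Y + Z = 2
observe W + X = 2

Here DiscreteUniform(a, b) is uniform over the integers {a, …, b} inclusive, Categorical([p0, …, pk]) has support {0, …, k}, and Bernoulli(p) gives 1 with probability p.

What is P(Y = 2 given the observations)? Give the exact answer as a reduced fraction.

Enumerate traces; 18 have nonzero weight after conditioning:
  (Y=0, Z=2, W=0, X=2, U=1) weight 1/175
  (Y=0, Z=2, W=0, X=2, U=2) weight 1/175
  (Y=0, Z=2, W=0, X=2, U=3) weight 1/175
  (Y=0, Z=2, W=1, X=1, U=1) weight 2/525
  (Y=0, Z=2, W=1, X=1, U=2) weight 2/525
  (Y=0, Z=2, W=1, X=1, U=3) weight 2/525
  (Y=1, Z=1, W=0, X=2, U=1) weight 1/360
  (Y=1, Z=1, W=0, X=2, U=2) weight 1/360
  (Y=2, Z=0, W=0, X=2, U=1) weight 1/360
  … 9 more
Group by Y:
  weight(Y=0) = 1/35
  weight(Y=1) = 1/60
  weight(Y=2) = 1/60
Total weight = 1/35 + 1/60 + 1/60 = 13/210
P(Y=0 | obs) = 1/35 / 13/210 = 6/13
P(Y=1 | obs) = 1/60 / 13/210 = 7/26
P(Y=2 | obs) = 1/60 / 13/210 = 7/26

P(Y = 2 | obs) = 7/26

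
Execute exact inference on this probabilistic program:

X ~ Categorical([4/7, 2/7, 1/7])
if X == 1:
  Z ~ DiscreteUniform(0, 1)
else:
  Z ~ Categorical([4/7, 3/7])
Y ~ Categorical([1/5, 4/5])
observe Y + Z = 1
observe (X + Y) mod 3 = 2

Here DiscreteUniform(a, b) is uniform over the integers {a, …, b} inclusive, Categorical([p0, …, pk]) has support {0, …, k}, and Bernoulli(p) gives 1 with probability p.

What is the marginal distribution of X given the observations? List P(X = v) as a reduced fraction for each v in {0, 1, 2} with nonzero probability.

P(X=1) = 28/31, P(X=2) = 3/31

Enumerate traces; 2 have nonzero weight after conditioning:
  (X=1, Z=0, Y=1) weight 4/35
  (X=2, Z=1, Y=0) weight 3/245
Group by X:
  weight(X=1) = 4/35
  weight(X=2) = 3/245
Total weight = 4/35 + 3/245 = 31/245
P(X=1 | obs) = 4/35 / 31/245 = 28/31
P(X=2 | obs) = 3/245 / 31/245 = 3/31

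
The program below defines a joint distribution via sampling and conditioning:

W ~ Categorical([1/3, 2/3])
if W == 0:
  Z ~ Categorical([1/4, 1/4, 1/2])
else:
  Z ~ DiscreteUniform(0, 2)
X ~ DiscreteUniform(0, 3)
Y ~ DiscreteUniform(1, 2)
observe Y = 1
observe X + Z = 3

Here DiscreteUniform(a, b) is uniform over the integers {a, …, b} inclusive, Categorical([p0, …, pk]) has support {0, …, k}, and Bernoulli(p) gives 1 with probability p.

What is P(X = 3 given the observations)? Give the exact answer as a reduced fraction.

Enumerate traces; 6 have nonzero weight after conditioning:
  (W=0, Z=0, X=3, Y=1) weight 1/96
  (W=0, Z=1, X=2, Y=1) weight 1/96
  (W=0, Z=2, X=1, Y=1) weight 1/48
  (W=1, Z=0, X=3, Y=1) weight 1/36
  (W=1, Z=1, X=2, Y=1) weight 1/36
  (W=1, Z=2, X=1, Y=1) weight 1/36
Group by X:
  weight(X=1) = 7/144
  weight(X=2) = 11/288
  weight(X=3) = 11/288
Total weight = 7/144 + 11/288 + 11/288 = 1/8
P(X=1 | obs) = 7/144 / 1/8 = 7/18
P(X=2 | obs) = 11/288 / 1/8 = 11/36
P(X=3 | obs) = 11/288 / 1/8 = 11/36

P(X = 3 | obs) = 11/36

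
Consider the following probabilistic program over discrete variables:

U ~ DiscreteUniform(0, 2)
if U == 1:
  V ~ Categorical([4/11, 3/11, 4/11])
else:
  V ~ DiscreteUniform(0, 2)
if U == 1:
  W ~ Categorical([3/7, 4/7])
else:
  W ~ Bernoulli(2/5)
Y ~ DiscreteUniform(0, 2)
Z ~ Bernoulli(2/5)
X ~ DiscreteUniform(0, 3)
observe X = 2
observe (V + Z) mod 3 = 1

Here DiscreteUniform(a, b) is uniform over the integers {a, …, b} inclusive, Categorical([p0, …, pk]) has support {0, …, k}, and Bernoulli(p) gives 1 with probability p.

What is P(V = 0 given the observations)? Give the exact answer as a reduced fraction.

Enumerate traces; 36 have nonzero weight after conditioning:
  (U=0, V=0, W=0, Y=0, Z=1, X=2) weight 1/450
  (U=0, V=0, W=0, Y=1, Z=1, X=2) weight 1/450
  (U=0, V=0, W=0, Y=2, Z=1, X=2) weight 1/450
  (U=0, V=0, W=1, Y=0, Z=1, X=2) weight 1/675
  (U=0, V=0, W=1, Y=1, Z=1, X=2) weight 1/675
  (U=0, V=0, W=1, Y=2, Z=1, X=2) weight 1/675
  (U=0, V=1, W=0, Y=0, Z=0, X=2) weight 1/300
  (U=0, V=1, W=0, Y=1, Z=0, X=2) weight 1/300
  … 28 more
Group by V:
  weight(V=0) = 17/495
  weight(V=1) = 31/660
Total weight = 17/495 + 31/660 = 161/1980
P(V=0 | obs) = 17/495 / 161/1980 = 68/161
P(V=1 | obs) = 31/660 / 161/1980 = 93/161

P(V = 0 | obs) = 68/161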